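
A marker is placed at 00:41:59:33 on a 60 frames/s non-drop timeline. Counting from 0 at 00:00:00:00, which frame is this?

151173

Total seconds to the label: (0 × 3600 + 41 × 60 + 59) = 2519.
Frame index = 2519 × 60 + 33 = 151173.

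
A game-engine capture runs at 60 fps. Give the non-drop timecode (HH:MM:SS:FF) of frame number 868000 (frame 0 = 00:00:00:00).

04:01:06:40

868000 ÷ 60 = 14466 full seconds, remainder 40 frames.
14466 s = 4 h 1 min 6 s.
Timecode: 04:01:06:40.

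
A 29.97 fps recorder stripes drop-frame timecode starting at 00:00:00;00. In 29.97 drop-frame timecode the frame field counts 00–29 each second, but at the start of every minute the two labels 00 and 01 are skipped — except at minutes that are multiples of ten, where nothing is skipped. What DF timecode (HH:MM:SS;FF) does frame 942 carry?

Each 10-minute DF block holds 10 × 60 × 30 − 9 × 2 = 17982 frames. 942 ÷ 17982 → 0 full blocks, remainder 942.
Within the partial block the first minute is 1800 frames and each further minute 1798, so 0 further minute boundaries passed. Total skipped labels = 18 × 0 + 2 × 0 = 0.
Non-drop label index = 942 + 0 = 942; at 30 labels/s that is 00:00:31:12, i.e. DF 00:00:31;12.

00:00:31;12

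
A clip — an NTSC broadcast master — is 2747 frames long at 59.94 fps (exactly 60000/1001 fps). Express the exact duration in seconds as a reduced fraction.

2749747/60000 seconds

Running time = 2747 ÷ (60000/1001) = 2747 × 1001/60000 = 2749747/60000 s.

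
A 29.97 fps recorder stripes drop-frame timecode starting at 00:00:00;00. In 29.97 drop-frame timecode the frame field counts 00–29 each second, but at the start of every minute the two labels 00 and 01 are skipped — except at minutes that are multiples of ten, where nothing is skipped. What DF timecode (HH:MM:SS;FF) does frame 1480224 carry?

13:43:10;06

Ten DF minutes hold 17982 frames, so frame 1480224 lies in block 82 (frames 1474524–1492505) with 5700 frames into that block.
The block's first minute is 1800 frames and the rest 1798 each; 5700 frames reaches minute 3, so 82 × 18 + 3 × 2 = 1482 labels have been skipped so far.
Adding those back, label number 1480224 + 1482 = 1481706 at 30 labels/s is 49390 s + 6 f = 13 h 43 min 10 s frame 6, i.e. 13:43:10;06.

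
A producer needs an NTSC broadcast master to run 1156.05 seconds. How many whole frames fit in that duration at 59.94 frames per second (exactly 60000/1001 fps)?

69293 frames

Frames = 1156.05 × 60000/1001 = 9909000/143 ≈ 69293.7063.
Complete frames: 69293.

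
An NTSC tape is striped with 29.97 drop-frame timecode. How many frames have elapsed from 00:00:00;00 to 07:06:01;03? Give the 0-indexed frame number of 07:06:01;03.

As if non-drop at 30 labels/s: (7 × 3600 + 6 × 60 + 1) × 30 + 3 = 766833.
Minute boundaries passed: 426; those not divisible by 10: 426 − 42 = 384; dropped labels = 2 × 384 = 768.
Actual frame index = 766833 − 768 = 766065.

766065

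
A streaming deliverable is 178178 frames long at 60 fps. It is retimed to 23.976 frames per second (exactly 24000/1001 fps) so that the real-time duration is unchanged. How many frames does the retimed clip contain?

71200 frames

Target frames = source frames × (target rate / source rate) = 178178 × (24000/1001)/(60) = 178178 × 400/1001 = 71200.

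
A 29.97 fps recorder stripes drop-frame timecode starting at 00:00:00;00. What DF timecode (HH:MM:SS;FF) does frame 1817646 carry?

16:50:48;24

Ten DF minutes hold 17982 frames, so frame 1817646 lies in block 101 (frames 1816182–1834163) with 1464 frames into that block.
The block's first minute is 1800 frames and the rest 1798 each; 1464 frames reaches minute 0, so 101 × 18 + 0 × 2 = 1818 labels have been skipped so far.
Adding those back, label number 1817646 + 1818 = 1819464 at 30 labels/s is 60648 s + 24 f = 16 h 50 min 48 s frame 24, i.e. 16:50:48;24.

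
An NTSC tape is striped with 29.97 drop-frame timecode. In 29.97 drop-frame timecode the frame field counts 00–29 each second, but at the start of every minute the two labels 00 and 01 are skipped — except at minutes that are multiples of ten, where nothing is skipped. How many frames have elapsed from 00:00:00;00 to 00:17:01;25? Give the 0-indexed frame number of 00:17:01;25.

Complete 10-minute blocks: 1, each 17982 frames → 17982.
Remaining 7 whole minutes in the current block: 1800 + 6 × 1798 = 12588 frames.
Within the current minute: 1 × 30 + 25 − 2 = 53 (labels ;00/;01 skipped at this minute). Total = 17982 + 12588 + 53 = 30623.

30623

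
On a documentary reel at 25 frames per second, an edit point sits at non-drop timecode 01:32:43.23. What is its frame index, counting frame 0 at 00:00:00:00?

139098

Total seconds to the label: (1 × 3600 + 32 × 60 + 43) = 5563.
Frame index = 5563 × 25 + 23 = 139098.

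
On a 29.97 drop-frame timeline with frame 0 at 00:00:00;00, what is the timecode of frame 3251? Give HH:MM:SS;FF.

Each 10-minute DF block holds 10 × 60 × 30 − 9 × 2 = 17982 frames. 3251 ÷ 17982 → 0 full blocks, remainder 3251.
Within the partial block the first minute is 1800 frames and each further minute 1798, so 1 further minute boundary passed. Total skipped labels = 18 × 0 + 2 × 1 = 2.
Non-drop label index = 3251 + 2 = 3253; at 30 labels/s that is 00:01:48:13, i.e. DF 00:01:48;13.

00:01:48;13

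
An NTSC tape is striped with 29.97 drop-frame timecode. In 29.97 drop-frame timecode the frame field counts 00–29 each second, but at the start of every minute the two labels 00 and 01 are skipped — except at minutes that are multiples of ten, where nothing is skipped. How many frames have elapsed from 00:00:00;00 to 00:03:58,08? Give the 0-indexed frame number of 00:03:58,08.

As if non-drop at 30 labels/s: (0 × 3600 + 3 × 60 + 58) × 30 + 8 = 7148.
Minute boundaries passed: 3; those not divisible by 10: 3 − 0 = 3; dropped labels = 2 × 3 = 6.
Actual frame index = 7148 − 6 = 7142.

7142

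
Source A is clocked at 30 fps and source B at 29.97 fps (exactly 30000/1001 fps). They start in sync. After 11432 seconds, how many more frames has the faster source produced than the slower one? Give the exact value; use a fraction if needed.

A emits 30 × 11432 = 342960 frames; B emits 30000/1001 × 11432 = 342960000/1001.
Difference = 342960/1001 frames (≈ 342.6174); B is behind A.

342960/1001 frames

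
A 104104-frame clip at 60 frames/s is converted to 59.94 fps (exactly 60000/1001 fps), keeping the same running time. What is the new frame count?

104000 frames

Target frames = source frames × (target rate / source rate) = 104104 × (60000/1001)/(60) = 104104 × 1000/1001 = 104000.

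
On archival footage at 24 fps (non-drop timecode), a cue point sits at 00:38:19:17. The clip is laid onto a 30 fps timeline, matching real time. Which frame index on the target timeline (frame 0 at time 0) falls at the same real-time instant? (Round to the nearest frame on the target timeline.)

frame 68991

Source frame index: (0×3600 + 38×60 + 19) × 24 + 17 = 55193.
Real time: 55193 / (24) = 55193/24 s.
Target frame: (55193/24) × (30) = 275965/4 ≈ 68991.250 → 68991.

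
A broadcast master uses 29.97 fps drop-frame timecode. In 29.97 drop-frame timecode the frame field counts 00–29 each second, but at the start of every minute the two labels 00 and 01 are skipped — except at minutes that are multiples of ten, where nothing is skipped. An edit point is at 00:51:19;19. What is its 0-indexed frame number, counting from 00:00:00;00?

As if non-drop at 30 labels/s: (0 × 3600 + 51 × 60 + 19) × 30 + 19 = 92389.
Minute boundaries passed: 51; those not divisible by 10: 51 − 5 = 46; dropped labels = 2 × 46 = 92.
Actual frame index = 92389 − 92 = 92297.

92297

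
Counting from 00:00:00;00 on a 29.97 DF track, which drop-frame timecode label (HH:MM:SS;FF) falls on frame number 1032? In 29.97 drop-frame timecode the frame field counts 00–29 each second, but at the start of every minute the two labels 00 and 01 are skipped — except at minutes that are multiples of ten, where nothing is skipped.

00:00:34;12

Ten DF minutes hold 17982 frames, so frame 1032 lies in block 0 (frames 0–17981) with 1032 frames into that block.
The block's first minute is 1800 frames and the rest 1798 each; 1032 frames reaches minute 0, so 0 × 18 + 0 × 2 = 0 labels have been skipped so far.
Adding those back, label number 1032 + 0 = 1032 at 30 labels/s is 34 s + 12 f = 0 h 0 min 34 s frame 12, i.e. 00:00:34;12.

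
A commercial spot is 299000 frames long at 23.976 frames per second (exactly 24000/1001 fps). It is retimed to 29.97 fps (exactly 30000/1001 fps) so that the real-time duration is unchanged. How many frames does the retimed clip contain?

Target frames = source frames × (target rate / source rate) = 299000 × (30000/1001)/(24000/1001) = 299000 × 5/4 = 373750.

373750 frames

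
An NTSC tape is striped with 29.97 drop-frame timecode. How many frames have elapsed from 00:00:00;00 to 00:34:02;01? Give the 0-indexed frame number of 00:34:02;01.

61199

As if non-drop at 30 labels/s: (0 × 3600 + 34 × 60 + 2) × 30 + 1 = 61261.
Minute boundaries passed: 34; those not divisible by 10: 34 − 3 = 31; dropped labels = 2 × 31 = 62.
Actual frame index = 61261 − 62 = 61199.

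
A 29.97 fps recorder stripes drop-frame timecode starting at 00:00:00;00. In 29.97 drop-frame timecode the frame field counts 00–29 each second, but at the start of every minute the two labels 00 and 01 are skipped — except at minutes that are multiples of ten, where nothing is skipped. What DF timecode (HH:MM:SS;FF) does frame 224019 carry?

02:04:34;23

Ten DF minutes hold 17982 frames, so frame 224019 lies in block 12 (frames 215784–233765) with 8235 frames into that block.
The block's first minute is 1800 frames and the rest 1798 each; 8235 frames reaches minute 4, so 12 × 18 + 4 × 2 = 224 labels have been skipped so far.
Adding those back, label number 224019 + 224 = 224243 at 30 labels/s is 7474 s + 23 f = 2 h 4 min 34 s frame 23, i.e. 02:04:34;23.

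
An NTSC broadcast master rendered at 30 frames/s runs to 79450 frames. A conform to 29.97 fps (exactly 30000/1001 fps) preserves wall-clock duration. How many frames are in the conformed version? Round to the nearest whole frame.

79371 frames

Frames at target rate = 79450 × (30000/1001) / (30) = 11350000/143 ≈ 79370.629.
Nearest whole frame: 79371.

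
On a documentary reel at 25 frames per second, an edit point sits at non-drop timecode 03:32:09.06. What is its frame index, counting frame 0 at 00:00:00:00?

Total seconds to the label: (3 × 3600 + 32 × 60 + 9) = 12729.
Frame index = 12729 × 25 + 6 = 318231.

318231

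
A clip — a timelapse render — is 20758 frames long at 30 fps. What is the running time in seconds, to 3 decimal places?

691.933 seconds

Running time = 20758 × 1/30 = 10379/15 s ≈ 691.933 s.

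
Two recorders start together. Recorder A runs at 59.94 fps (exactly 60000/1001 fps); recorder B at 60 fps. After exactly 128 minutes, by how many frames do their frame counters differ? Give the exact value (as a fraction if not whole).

128 min = 7680 s.
A emits 60000/1001 × 7680 = 460800000/1001 frames; B emits 60 × 7680 = 460800.
Difference = 460800/1001 frames (≈ 460.3397); B is ahead of A.

460800/1001 frames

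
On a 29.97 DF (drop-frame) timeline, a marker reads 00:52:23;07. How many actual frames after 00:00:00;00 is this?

Complete 10-minute blocks: 5, each 17982 frames → 89910.
Remaining 2 whole minutes in the current block: 1800 + 1 × 1798 = 3598 frames.
Within the current minute: 23 × 30 + 7 − 2 = 695 (labels ;00/;01 skipped at this minute). Total = 89910 + 3598 + 695 = 94203.

94203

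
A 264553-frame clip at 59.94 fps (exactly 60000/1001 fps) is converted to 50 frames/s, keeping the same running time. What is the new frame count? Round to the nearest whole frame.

220681 frames

Frames at target rate = 264553 × (50) / (60000/1001) = 264817553/1200 ≈ 220681.294.
Nearest whole frame: 220681.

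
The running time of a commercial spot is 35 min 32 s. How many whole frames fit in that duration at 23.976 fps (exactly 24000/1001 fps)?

35 min 32 s = 2132 s.
Frames = 2132 × 24000/1001 = 3936000/77 ≈ 51116.8831.
Complete frames: 51116.

51116 frames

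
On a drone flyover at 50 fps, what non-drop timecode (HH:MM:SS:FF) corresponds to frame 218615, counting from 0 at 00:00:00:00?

218615 ÷ 50 = 4372 full seconds, remainder 15 frames.
4372 s = 1 h 12 min 52 s.
Timecode: 01:12:52:15.

01:12:52:15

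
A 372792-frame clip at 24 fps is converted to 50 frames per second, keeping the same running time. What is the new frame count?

776650 frames

Frames at target rate = 372792 × (50) / (24) = 776650.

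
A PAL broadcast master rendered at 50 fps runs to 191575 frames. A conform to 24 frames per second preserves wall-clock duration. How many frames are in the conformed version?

91956 frames

Target frames = source frames × (target rate / source rate) = 191575 × (24)/(50) = 191575 × 12/25 = 91956.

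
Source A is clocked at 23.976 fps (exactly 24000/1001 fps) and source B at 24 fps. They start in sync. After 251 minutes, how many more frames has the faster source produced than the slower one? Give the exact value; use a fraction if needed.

361440/1001 frames

251 min = 15060 s.
A emits 24000/1001 × 15060 = 361440000/1001 frames; B emits 24 × 15060 = 361440.
Difference = 361440/1001 frames (≈ 361.0789); B is ahead of A.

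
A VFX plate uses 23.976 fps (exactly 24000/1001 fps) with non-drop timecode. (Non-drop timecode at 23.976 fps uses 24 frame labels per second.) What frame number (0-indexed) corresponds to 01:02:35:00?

Total seconds to the label: (1 × 3600 + 2 × 60 + 35) = 3755.
Frame index = 3755 × 24 + 0 = 90120.

frame 90120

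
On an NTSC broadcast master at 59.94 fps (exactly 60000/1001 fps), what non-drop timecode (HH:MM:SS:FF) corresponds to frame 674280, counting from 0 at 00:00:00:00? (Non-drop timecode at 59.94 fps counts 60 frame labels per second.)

03:07:18:00

674280 ÷ 60 = 11238 full seconds, remainder 0 frames.
11238 s = 3 h 7 min 18 s.
Timecode: 03:07:18:00.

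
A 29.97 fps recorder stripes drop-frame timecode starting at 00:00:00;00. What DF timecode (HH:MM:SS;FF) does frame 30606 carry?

Each 10-minute DF block holds 10 × 60 × 30 − 9 × 2 = 17982 frames. 30606 ÷ 17982 → 1 full block, remainder 12624.
Within the partial block the first minute is 1800 frames and each further minute 1798, so 7 further minute boundaries passed. Total skipped labels = 18 × 1 + 2 × 7 = 32.
Non-drop label index = 30606 + 32 = 30638; at 30 labels/s that is 00:17:01:08, i.e. DF 00:17:01;08.

00:17:01;08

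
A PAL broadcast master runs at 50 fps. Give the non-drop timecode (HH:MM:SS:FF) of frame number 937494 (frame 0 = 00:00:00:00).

05:12:29:44

937494 ÷ 50 = 18749 full seconds, remainder 44 frames.
18749 s = 5 h 12 min 29 s.
Timecode: 05:12:29:44.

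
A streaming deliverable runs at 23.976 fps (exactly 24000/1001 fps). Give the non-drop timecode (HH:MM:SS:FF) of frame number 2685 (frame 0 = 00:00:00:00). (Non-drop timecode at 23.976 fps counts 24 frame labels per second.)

00:01:51:21

2685 ÷ 24 = 111 full seconds, remainder 21 frames.
111 s = 0 h 1 min 51 s.
Timecode: 00:01:51:21.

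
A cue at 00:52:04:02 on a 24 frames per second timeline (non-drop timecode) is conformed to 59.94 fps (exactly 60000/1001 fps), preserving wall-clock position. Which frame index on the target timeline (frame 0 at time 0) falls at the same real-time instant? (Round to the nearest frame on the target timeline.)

Source frame index: (0×3600 + 52×60 + 4) × 24 + 2 = 74978.
Real time: 74978 / (24) = 37489/12 s.
Target frame: (37489/12) × (60000/1001) = 187445000/1001 ≈ 187257.742 → 187258.

frame 187258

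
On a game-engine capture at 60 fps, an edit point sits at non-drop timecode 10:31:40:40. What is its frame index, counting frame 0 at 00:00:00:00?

Total seconds to the label: (10 × 3600 + 31 × 60 + 40) = 37900.
Frame index = 37900 × 60 + 40 = 2274040.

frame 2274040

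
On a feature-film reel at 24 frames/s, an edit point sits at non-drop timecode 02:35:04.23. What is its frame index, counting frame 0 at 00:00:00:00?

Total seconds to the label: (2 × 3600 + 35 × 60 + 4) = 9304.
Frame index = 9304 × 24 + 23 = 223319.

frame 223319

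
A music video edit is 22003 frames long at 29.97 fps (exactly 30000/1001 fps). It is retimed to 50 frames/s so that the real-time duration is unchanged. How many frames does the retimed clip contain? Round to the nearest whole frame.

Frames at target rate = 22003 × (50) / (30000/1001) = 22025003/600 ≈ 36708.338.
Nearest whole frame: 36708.

36708 frames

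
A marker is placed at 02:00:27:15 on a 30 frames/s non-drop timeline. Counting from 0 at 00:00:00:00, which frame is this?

frame 216825

Total seconds to the label: (2 × 3600 + 0 × 60 + 27) = 7227.
Frame index = 7227 × 30 + 15 = 216825.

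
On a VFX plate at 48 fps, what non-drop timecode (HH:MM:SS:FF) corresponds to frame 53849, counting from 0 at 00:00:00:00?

00:18:41:41

53849 ÷ 48 = 1121 full seconds, remainder 41 frames.
1121 s = 0 h 18 min 41 s.
Timecode: 00:18:41:41.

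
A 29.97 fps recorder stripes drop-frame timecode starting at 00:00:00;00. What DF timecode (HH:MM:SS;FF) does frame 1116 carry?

Ten DF minutes hold 17982 frames, so frame 1116 lies in block 0 (frames 0–17981) with 1116 frames into that block.
The block's first minute is 1800 frames and the rest 1798 each; 1116 frames reaches minute 0, so 0 × 18 + 0 × 2 = 0 labels have been skipped so far.
Adding those back, label number 1116 + 0 = 1116 at 30 labels/s is 37 s + 6 f = 0 h 0 min 37 s frame 6, i.e. 00:00:37;06.

00:00:37;06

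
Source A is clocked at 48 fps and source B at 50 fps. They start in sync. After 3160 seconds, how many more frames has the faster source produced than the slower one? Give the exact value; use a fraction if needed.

A emits 48 × 3160 = 151680 frames; B emits 50 × 3160 = 158000.
Difference = 6320 frames; B is ahead of A.

6320 frames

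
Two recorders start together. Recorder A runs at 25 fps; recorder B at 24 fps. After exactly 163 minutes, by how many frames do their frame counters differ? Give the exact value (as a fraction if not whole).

9780 frames

163 min = 9780 s.
A emits 25 × 9780 = 244500 frames; B emits 24 × 9780 = 234720.
Difference = 9780 frames; B is behind A.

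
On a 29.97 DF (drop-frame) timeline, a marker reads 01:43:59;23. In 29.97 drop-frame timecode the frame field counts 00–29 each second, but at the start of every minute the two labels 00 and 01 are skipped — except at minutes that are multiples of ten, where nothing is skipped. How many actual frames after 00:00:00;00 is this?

187007

Complete 10-minute blocks: 10, each 17982 frames → 179820.
Remaining 3 whole minutes in the current block: 1800 + 2 × 1798 = 5396 frames.
Within the current minute: 59 × 30 + 23 − 2 = 1791 (labels ;00/;01 skipped at this minute). Total = 179820 + 5396 + 1791 = 187007.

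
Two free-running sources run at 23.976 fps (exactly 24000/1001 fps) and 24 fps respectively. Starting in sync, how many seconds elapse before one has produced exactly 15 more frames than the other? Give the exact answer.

The gap grows by |24 − 24000/1001| = 24/1001 frames per second.
Time for a 15-frame gap: 15 ÷ (24/1001) = 625.625 s.

625.625 seconds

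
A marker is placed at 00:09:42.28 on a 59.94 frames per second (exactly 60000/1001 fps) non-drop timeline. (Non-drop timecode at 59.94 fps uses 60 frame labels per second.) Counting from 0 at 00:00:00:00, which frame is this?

Total seconds to the label: (0 × 3600 + 9 × 60 + 42) = 582.
Frame index = 582 × 60 + 28 = 34948.

frame 34948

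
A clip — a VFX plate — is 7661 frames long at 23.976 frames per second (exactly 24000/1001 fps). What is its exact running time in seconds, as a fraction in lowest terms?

Running time = 7661 ÷ (24000/1001) = 7661 × 1001/24000 = 7668661/24000 s.

7668661/24000 seconds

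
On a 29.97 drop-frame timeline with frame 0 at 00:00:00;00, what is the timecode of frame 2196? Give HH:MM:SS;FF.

Each 10-minute DF block holds 10 × 60 × 30 − 9 × 2 = 17982 frames. 2196 ÷ 17982 → 0 full blocks, remainder 2196.
Within the partial block the first minute is 1800 frames and each further minute 1798, so 1 further minute boundary passed. Total skipped labels = 18 × 0 + 2 × 1 = 2.
Non-drop label index = 2196 + 2 = 2198; at 30 labels/s that is 00:01:13:08, i.e. DF 00:01:13;08.

00:01:13;08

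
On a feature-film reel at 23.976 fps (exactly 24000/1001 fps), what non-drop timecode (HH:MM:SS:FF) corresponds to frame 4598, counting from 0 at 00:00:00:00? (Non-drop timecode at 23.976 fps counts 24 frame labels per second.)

00:03:11:14

4598 ÷ 24 = 191 full seconds, remainder 14 frames.
191 s = 0 h 3 min 11 s.
Timecode: 00:03:11:14.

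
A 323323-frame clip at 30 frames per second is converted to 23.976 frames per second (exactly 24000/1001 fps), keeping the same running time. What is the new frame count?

258400 frames

Target frames = source frames × (target rate / source rate) = 323323 × (24000/1001)/(30) = 323323 × 800/1001 = 258400.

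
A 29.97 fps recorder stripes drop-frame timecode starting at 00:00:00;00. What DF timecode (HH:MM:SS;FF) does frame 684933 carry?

06:20:53;27

Ten DF minutes hold 17982 frames, so frame 684933 lies in block 38 (frames 683316–701297) with 1617 frames into that block.
The block's first minute is 1800 frames and the rest 1798 each; 1617 frames reaches minute 0, so 38 × 18 + 0 × 2 = 684 labels have been skipped so far.
Adding those back, label number 684933 + 684 = 685617 at 30 labels/s is 22853 s + 27 f = 6 h 20 min 53 s frame 27, i.e. 06:20:53;27.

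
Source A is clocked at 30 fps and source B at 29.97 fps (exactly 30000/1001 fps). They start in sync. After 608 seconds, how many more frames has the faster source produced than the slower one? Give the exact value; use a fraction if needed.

18240/1001 frames

A emits 30 × 608 = 18240 frames; B emits 30000/1001 × 608 = 18240000/1001.
Difference = 18240/1001 frames (≈ 18.2218); B is behind A.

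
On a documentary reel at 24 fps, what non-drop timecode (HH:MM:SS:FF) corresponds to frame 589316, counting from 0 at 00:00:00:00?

589316 ÷ 24 = 24554 full seconds, remainder 20 frames.
24554 s = 6 h 49 min 14 s.
Timecode: 06:49:14:20.

06:49:14:20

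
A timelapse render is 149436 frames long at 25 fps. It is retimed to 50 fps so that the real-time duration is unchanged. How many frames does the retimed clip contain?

Frames at target rate = 149436 × (50) / (25) = 298872.

298872 frames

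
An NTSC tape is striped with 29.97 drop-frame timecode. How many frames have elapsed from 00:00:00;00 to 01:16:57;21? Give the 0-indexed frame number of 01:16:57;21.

Complete 10-minute blocks: 7, each 17982 frames → 125874.
Remaining 6 whole minutes in the current block: 1800 + 5 × 1798 = 10790 frames.
Within the current minute: 57 × 30 + 21 − 2 = 1729 (labels ;00/;01 skipped at this minute). Total = 125874 + 10790 + 1729 = 138393.

138393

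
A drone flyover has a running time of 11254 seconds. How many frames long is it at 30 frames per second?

Frames = 11254 × 30 = 337620.

337620 frames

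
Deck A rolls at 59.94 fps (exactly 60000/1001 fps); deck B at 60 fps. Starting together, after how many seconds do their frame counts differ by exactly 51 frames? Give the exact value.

The gap grows by |60 − 60000/1001| = 60/1001 frames per second.
Time for a 51-frame gap: 51 ÷ (60/1001) = 850.85 s.

850.85 seconds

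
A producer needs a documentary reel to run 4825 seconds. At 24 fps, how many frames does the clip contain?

115800 frames

Frames = 4825 × 24 = 115800.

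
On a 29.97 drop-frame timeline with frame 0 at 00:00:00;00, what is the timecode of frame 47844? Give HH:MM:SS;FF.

Ten DF minutes hold 17982 frames, so frame 47844 lies in block 2 (frames 35964–53945) with 11880 frames into that block.
The block's first minute is 1800 frames and the rest 1798 each; 11880 frames reaches minute 6, so 2 × 18 + 6 × 2 = 48 labels have been skipped so far.
Adding those back, label number 47844 + 48 = 47892 at 30 labels/s is 1596 s + 12 f = 0 h 26 min 36 s frame 12, i.e. 00:26:36;12.

00:26:36;12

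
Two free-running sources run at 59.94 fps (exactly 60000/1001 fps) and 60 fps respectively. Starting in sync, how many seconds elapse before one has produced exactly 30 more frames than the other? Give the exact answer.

The gap grows by |60 − 60000/1001| = 60/1001 frames per second.
Time for a 30-frame gap: 30 ÷ (60/1001) = 500.5 s.

500.5 seconds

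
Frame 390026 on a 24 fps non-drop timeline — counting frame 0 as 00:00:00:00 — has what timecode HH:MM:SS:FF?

04:30:51:02

390026 ÷ 24 = 16251 full seconds, remainder 2 frames.
16251 s = 4 h 30 min 51 s.
Timecode: 04:30:51:02.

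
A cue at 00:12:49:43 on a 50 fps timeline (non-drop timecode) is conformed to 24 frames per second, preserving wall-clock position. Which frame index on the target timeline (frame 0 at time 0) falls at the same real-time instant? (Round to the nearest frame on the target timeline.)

frame 18477

Source frame index: (0×3600 + 12×60 + 49) × 50 + 43 = 38493.
Real time: 38493 / (50) = 38493/50 s.
Target frame: (38493/50) × (24) = 461916/25 ≈ 18476.640 → 18477.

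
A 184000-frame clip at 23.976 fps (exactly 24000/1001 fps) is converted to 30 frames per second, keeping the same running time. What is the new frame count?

230230 frames

Target frames = source frames × (target rate / source rate) = 184000 × (30)/(24000/1001) = 184000 × 1001/800 = 230230.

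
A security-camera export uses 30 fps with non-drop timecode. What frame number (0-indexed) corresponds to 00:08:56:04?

frame 16084

Total seconds to the label: (0 × 3600 + 8 × 60 + 56) = 536.
Frame index = 536 × 30 + 4 = 16084.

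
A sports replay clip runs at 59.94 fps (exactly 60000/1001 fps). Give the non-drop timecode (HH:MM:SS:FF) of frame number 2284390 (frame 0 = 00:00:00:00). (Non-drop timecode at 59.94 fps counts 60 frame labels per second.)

2284390 ÷ 60 = 38073 full seconds, remainder 10 frames.
38073 s = 10 h 34 min 33 s.
Timecode: 10:34:33:10.

10:34:33:10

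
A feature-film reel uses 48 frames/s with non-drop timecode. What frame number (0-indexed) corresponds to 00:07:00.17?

Total seconds to the label: (0 × 3600 + 7 × 60 + 0) = 420.
Frame index = 420 × 48 + 17 = 20177.

frame 20177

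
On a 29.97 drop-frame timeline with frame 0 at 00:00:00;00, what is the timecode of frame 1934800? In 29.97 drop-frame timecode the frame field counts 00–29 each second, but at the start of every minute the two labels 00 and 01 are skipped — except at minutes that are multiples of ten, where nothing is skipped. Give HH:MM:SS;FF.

17:55:57;26

Each 10-minute DF block holds 10 × 60 × 30 − 9 × 2 = 17982 frames. 1934800 ÷ 17982 → 107 full blocks, remainder 10726.
Within the partial block the first minute is 1800 frames and each further minute 1798, so 5 further minute boundaries passed. Total skipped labels = 18 × 107 + 2 × 5 = 1936.
Non-drop label index = 1934800 + 1936 = 1936736; at 30 labels/s that is 17:55:57:26, i.e. DF 17:55:57;26.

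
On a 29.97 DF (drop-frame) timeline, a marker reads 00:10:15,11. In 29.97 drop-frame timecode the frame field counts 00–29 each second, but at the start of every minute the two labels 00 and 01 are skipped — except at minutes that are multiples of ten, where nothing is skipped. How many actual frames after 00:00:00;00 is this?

18443

Complete 10-minute blocks: 1, each 17982 frames → 17982.
Remaining 0 whole minutes in the current block: 0 frames.
Within the current minute: 15 × 30 + 11 = 461. Total = 17982 + 0 + 461 = 18443.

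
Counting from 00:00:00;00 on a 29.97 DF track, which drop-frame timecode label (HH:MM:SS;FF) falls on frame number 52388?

Each 10-minute DF block holds 10 × 60 × 30 − 9 × 2 = 17982 frames. 52388 ÷ 17982 → 2 full blocks, remainder 16424.
Within the partial block the first minute is 1800 frames and each further minute 1798, so 9 further minute boundaries passed. Total skipped labels = 18 × 2 + 2 × 9 = 54.
Non-drop label index = 52388 + 54 = 52442; at 30 labels/s that is 00:29:08:02, i.e. DF 00:29:08;02.

00:29:08;02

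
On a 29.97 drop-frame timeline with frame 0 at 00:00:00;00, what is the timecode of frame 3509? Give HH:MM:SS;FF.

00:01:57;01

Ten DF minutes hold 17982 frames, so frame 3509 lies in block 0 (frames 0–17981) with 3509 frames into that block.
The block's first minute is 1800 frames and the rest 1798 each; 3509 frames reaches minute 1, so 0 × 18 + 1 × 2 = 2 labels have been skipped so far.
Adding those back, label number 3509 + 2 = 3511 at 30 labels/s is 117 s + 1 f = 0 h 1 min 57 s frame 1, i.e. 00:01:57;01.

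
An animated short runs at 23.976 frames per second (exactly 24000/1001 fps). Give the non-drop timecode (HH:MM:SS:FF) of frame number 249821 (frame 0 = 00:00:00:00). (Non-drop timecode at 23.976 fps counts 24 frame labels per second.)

249821 ÷ 24 = 10409 full seconds, remainder 5 frames.
10409 s = 2 h 53 min 29 s.
Timecode: 02:53:29:05.

02:53:29:05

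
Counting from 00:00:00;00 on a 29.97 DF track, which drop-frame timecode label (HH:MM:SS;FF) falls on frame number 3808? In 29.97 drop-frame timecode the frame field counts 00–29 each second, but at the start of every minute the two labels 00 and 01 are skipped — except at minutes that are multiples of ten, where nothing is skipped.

Ten DF minutes hold 17982 frames, so frame 3808 lies in block 0 (frames 0–17981) with 3808 frames into that block.
The block's first minute is 1800 frames and the rest 1798 each; 3808 frames reaches minute 2, so 0 × 18 + 2 × 2 = 4 labels have been skipped so far.
Adding those back, label number 3808 + 4 = 3812 at 30 labels/s is 127 s + 2 f = 0 h 2 min 7 s frame 2, i.e. 00:02:07;02.

00:02:07;02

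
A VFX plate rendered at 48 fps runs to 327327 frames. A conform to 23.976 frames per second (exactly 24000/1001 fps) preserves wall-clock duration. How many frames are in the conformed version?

163500 frames

Target frames = source frames × (target rate / source rate) = 327327 × (24000/1001)/(48) = 327327 × 500/1001 = 163500.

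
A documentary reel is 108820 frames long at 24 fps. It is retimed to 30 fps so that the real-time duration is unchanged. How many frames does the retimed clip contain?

136025 frames

Target frames = source frames × (target rate / source rate) = 108820 × (30)/(24) = 108820 × 5/4 = 136025.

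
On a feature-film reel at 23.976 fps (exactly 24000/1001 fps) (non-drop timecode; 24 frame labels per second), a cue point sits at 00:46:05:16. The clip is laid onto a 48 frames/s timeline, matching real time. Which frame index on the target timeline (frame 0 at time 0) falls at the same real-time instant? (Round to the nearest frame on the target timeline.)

Source frame index: (0×3600 + 46×60 + 5) × 24 + 16 = 66376.
Real time: 66376 / (24000/1001) = 8305297/3000 s.
Target frame: (8305297/3000) × (48) = 16610594/125 ≈ 132884.752 → 132885.

frame 132885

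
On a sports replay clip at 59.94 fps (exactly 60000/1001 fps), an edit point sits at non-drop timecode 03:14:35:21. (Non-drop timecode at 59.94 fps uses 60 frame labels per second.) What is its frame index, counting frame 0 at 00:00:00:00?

700521

Total seconds to the label: (3 × 3600 + 14 × 60 + 35) = 11675.
Frame index = 11675 × 60 + 21 = 700521.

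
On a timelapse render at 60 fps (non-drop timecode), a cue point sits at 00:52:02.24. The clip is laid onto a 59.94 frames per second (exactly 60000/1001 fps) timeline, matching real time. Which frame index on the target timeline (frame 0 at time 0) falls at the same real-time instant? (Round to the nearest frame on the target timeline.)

frame 187157

Source frame index: (0×3600 + 52×60 + 2) × 60 + 24 = 187344.
Real time: 187344 / (60) = 15612/5 s.
Target frame: (15612/5) × (60000/1001) = 187344000/1001 ≈ 187156.843 → 187157.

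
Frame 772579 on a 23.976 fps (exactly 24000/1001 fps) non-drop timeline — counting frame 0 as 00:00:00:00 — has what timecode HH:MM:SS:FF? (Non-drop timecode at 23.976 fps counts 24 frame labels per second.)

08:56:30:19

772579 ÷ 24 = 32190 full seconds, remainder 19 frames.
32190 s = 8 h 56 min 30 s.
Timecode: 08:56:30:19.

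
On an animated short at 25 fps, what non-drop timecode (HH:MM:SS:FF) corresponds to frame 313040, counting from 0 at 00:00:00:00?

313040 ÷ 25 = 12521 full seconds, remainder 15 frames.
12521 s = 3 h 28 min 41 s.
Timecode: 03:28:41:15.

03:28:41:15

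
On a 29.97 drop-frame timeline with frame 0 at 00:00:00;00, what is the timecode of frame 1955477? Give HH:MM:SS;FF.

Ten DF minutes hold 17982 frames, so frame 1955477 lies in block 108 (frames 1942056–1960037) with 13421 frames into that block.
The block's first minute is 1800 frames and the rest 1798 each; 13421 frames reaches minute 7, so 108 × 18 + 7 × 2 = 1958 labels have been skipped so far.
Adding those back, label number 1955477 + 1958 = 1957435 at 30 labels/s is 65247 s + 25 f = 18 h 7 min 27 s frame 25, i.e. 18:07:27;25.

18:07:27;25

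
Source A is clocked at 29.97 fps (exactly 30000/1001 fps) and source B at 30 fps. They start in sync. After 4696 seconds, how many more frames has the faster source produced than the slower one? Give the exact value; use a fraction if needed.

140880/1001 frames

A emits 30000/1001 × 4696 = 140880000/1001 frames; B emits 30 × 4696 = 140880.
Difference = 140880/1001 frames (≈ 140.7393); B is ahead of A.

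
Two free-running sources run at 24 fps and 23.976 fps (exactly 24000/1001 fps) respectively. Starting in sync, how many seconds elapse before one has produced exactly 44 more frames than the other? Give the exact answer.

The gap grows by |24000/1001 − 24| = 24/1001 frames per second.
Time for a 44-frame gap: 44 ÷ (24/1001) = 11011/6 s.

11011/6 seconds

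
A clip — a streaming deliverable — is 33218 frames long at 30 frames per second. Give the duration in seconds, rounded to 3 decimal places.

1107.267 seconds

Running time = 33218 × 1/30 = 16609/15 s ≈ 1107.267 s.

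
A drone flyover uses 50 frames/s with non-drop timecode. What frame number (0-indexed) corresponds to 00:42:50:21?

Total seconds to the label: (0 × 3600 + 42 × 60 + 50) = 2570.
Frame index = 2570 × 50 + 21 = 128521.

128521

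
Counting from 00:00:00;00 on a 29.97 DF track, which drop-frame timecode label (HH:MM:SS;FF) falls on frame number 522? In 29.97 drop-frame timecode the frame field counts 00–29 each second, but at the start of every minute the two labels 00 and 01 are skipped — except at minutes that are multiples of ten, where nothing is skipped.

00:00:17;12

Each 10-minute DF block holds 10 × 60 × 30 − 9 × 2 = 17982 frames. 522 ÷ 17982 → 0 full blocks, remainder 522.
Within the partial block the first minute is 1800 frames and each further minute 1798, so 0 further minute boundaries passed. Total skipped labels = 18 × 0 + 2 × 0 = 0.
Non-drop label index = 522 + 0 = 522; at 30 labels/s that is 00:00:17:12, i.e. DF 00:00:17;12.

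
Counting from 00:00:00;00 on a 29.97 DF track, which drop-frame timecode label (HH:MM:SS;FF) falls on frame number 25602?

00:14:14;08

Ten DF minutes hold 17982 frames, so frame 25602 lies in block 1 (frames 17982–35963) with 7620 frames into that block.
The block's first minute is 1800 frames and the rest 1798 each; 7620 frames reaches minute 4, so 1 × 18 + 4 × 2 = 26 labels have been skipped so far.
Adding those back, label number 25602 + 26 = 25628 at 30 labels/s is 854 s + 8 f = 0 h 14 min 14 s frame 8, i.e. 00:14:14;08.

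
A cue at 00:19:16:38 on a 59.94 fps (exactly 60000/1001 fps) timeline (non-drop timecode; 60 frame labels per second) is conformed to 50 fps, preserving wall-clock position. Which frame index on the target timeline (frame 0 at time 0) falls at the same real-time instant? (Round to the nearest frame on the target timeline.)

frame 57889

Source frame index: (0×3600 + 19×60 + 16) × 60 + 38 = 69398.
Real time: 69398 / (60000/1001) = 34733699/30000 s.
Target frame: (34733699/30000) × (50) = 34733699/600 ≈ 57889.498 → 57889.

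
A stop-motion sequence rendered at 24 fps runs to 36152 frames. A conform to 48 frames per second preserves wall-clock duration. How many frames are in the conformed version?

Target frames = source frames × (target rate / source rate) = 36152 × (48)/(24) = 36152 × 2 = 72304.

72304 frames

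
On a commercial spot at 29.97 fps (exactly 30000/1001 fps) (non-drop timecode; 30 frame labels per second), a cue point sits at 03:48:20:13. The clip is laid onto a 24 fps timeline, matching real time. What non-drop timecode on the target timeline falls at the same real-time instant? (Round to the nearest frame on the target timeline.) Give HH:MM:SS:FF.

Source frame index: (3×3600 + 48×60 + 20) × 30 + 13 = 411013.
Real time: 411013 / (30000/1001) = 411424013/30000 s.
Target frame: (411424013/30000) × (24) = 411424013/1250 ≈ 329139.210 → 329139.
At 24 labels/s: frame 329139 → 03:48:34:03.

03:48:34:03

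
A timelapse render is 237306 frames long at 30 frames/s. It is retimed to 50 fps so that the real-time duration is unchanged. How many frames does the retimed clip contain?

Target frames = source frames × (target rate / source rate) = 237306 × (50)/(30) = 237306 × 5/3 = 395510.

395510 frames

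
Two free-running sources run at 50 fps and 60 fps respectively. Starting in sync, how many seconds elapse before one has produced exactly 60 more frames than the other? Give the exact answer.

6 seconds

The gap grows by |60 − 50| = 10 frames per second.
Time for a 60-frame gap: 60 ÷ (10) = 6 s.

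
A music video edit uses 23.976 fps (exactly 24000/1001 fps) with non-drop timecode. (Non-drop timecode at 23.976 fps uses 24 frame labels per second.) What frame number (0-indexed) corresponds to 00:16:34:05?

frame 23861

Total seconds to the label: (0 × 3600 + 16 × 60 + 34) = 994.
Frame index = 994 × 24 + 5 = 23861.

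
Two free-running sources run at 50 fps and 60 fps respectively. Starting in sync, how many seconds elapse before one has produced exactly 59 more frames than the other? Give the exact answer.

5.9 seconds

The gap grows by |60 − 50| = 10 frames per second.
Time for a 59-frame gap: 59 ÷ (10) = 5.9 s.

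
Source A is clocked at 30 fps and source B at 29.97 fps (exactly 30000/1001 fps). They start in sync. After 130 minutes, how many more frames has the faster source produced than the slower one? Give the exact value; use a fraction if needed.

130 min = 7800 s.
A emits 30 × 7800 = 234000 frames; B emits 30000/1001 × 7800 = 18000000/77.
Difference = 18000/77 frames (≈ 233.7662); B is behind A.

18000/77 frames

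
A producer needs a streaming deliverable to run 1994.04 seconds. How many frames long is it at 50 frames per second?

Frames = 1994.04 × 50 = 99702.

99702 frames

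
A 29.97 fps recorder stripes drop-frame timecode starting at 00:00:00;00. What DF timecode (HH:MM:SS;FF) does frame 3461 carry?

00:01:55;13

Each 10-minute DF block holds 10 × 60 × 30 − 9 × 2 = 17982 frames. 3461 ÷ 17982 → 0 full blocks, remainder 3461.
Within the partial block the first minute is 1800 frames and each further minute 1798, so 1 further minute boundary passed. Total skipped labels = 18 × 0 + 2 × 1 = 2.
Non-drop label index = 3461 + 2 = 3463; at 30 labels/s that is 00:01:55:13, i.e. DF 00:01:55;13.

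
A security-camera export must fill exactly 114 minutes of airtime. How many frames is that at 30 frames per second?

205200 frames

114 min = 6840 s.
Frames = 6840 × 30 = 205200.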